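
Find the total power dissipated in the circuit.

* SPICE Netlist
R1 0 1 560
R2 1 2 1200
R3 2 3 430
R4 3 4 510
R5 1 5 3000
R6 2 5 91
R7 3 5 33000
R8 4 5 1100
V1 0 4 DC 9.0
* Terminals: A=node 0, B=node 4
Nodal analysis, taking node 4 as the 0 V reference.
Source V1 fixes V_0 = 9 V.
KCL at each unknown node (sum of currents leaving = 0; resistances in Ω):
  Node 1: (V_1 - 9)/560 + (V_1 - V_2)/1200 + (V_1 - V_5)/3000 = 0
  Node 2: (V_2 - V_1)/1200 + (V_2 - V_3)/430 + (V_2 - V_5)/91 = 0
  Node 3: (V_3 - V_2)/430 + (V_3 - 0)/510 + (V_3 - V_5)/33000 = 0
  Node 5: (V_5 - V_1)/3000 + (V_5 - V_2)/91 + (V_5 - V_3)/33000 + (V_5 - 0)/1100 = 0
Collecting terms (coefficients in siemens):
  0.002952·V_1 - 0.0008333·V_2 - 0.0003333·V_5 = 0.01607
  0.01415·V_2 - 0.0008333·V_1 - 0.002326·V_3 - 0.01099·V_5 = 0
  0.004317·V_3 - 0.002326·V_2 - 0.0000303·V_5 = 0
  0.01226·V_5 - 0.0003333·V_1 - 0.01099·V_2 - 0.0000303·V_3 = 0
Solving these 4 simultaneous equations (Gaussian elimination) gives:
  V_1 = 6.382 V, V_2 = 2.396 V, V_3 = 1.307 V, V_5 = 2.324 V
Power in each resistor, P = (ΔV)²/R:
  P_R1 = (9 - 6.382)²/560 = 0.01224 W
  P_R2 = (6.382 - 2.396)²/1200 = 0.01324 W
  P_R3 = (2.396 - 1.307)²/430 = 0.002756 W
  P_R4 = (1.307 - 0)²/510 = 0.003349 W
  P_R5 = (6.382 - 2.324)²/3000 = 0.00549 W
  P_R6 = (2.396 - 2.324)²/91 = 0.00005685 W
  P_R7 = (1.307 - 2.324)²/33000 = 0.00003132 W
  P_R8 = (0 - 2.324)²/1100 = 0.004908 W
P_total = P_R1 + P_R2 + P_R3 + P_R4 + P_R5 + P_R6 + P_R7 + P_R8 = 0.04207 W

Final answer: 0.04207 W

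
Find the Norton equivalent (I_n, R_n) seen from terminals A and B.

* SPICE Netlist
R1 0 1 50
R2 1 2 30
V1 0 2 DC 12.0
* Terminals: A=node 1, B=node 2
Find the Thévenin equivalent first; then I_n = V_th/R_th and R_n = R_th.
Step 1 — V_th is the open-circuit voltage V_A - V_B (nothing connected across the terminals).
Nodal analysis, taking node 2 as the 0 V reference.
Source V1 fixes V_0 = 12 V.
KCL at each unknown node (sum of currents leaving = 0; resistances in Ω):
  Node 1: (V_1 - 12)/50 + (V_1 - 0)/30 = 0
Collecting terms: 0.05333 × V_1 = 0.24  =>  V_1 = 4.5 V
V_th = V_1 - V_2 = 4.5 - 0 = 4.5 V
Step 2 — R_th: zero the source — replace V1 by a short circuit (node 2 merges into node 0) — and find the resistance seen between A (node 1) and B (node 0).
Reduce the network between node 1 (A) and node 0 (B) by series/parallel combination:
  Rp1 = R1 ‖ R2 (parallel, both between nodes 0 and 1) = 1/(1/50 + 1/30) = 18.75 Ω
R_th = 18.75 Ω
I_n = V_th/R_th = 4.5/18.75 = 0.24 A, and R_n = R_th = 18.75 Ω

Final answer: I_n = 0.24 A, R_n = 18.75 Ω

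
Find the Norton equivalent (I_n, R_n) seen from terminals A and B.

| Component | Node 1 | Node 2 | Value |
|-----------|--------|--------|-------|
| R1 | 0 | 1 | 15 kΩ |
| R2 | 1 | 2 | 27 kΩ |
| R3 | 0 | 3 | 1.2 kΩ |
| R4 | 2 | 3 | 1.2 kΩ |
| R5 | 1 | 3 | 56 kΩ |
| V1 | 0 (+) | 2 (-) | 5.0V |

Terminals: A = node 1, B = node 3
Find the Thévenin equivalent first; then I_n = V_th/R_th and R_n = R_th.
Step 1 — V_th is the open-circuit voltage V_A - V_B (nothing connected across the terminals).
Nodal analysis, taking node 2 as the 0 V reference.
Source V1 fixes V_0 = 5 V.
KCL at each unknown node (sum of currents leaving = 0; resistances in Ω):
  Node 1: (V_1 - 5)/15000 + (V_1 - 0)/27000 + (V_1 - V_3)/56000 = 0
  Node 3: (V_3 - 5)/1200 + (V_3 - 0)/1200 + (V_3 - V_1)/56000 = 0
Collecting terms (coefficients in siemens):
  0.0001216·V_1 - 0.00001786·V_3 = 0.0003333
  0.001685·V_3 - 0.00001786·V_1 = 0.004167
Determinant D = (0.0001216)(0.001685) - (-0.00001786)(-0.00001786) = 0.0000002045
V_1 = [(0.0003333)(0.001685) - (-0.00001786)(0.004167)]/D = 3.11 V
V_3 = [(0.0001216)(0.004167) - (0.0003333)(-0.00001786)]/D = 2.506 V
V_th = V_1 - V_3 = 3.11 - 2.506 = 0.6038 V
Step 2 — R_th: zero the source — replace V1 by a short circuit (node 2 merges into node 0) — and find the resistance seen between A (node 1) and B (node 3).
Reduce the network between node 1 (A) and node 3 (B) by series/parallel combination:
  Rp1 = R1 ‖ R2 (parallel, both between nodes 0 and 1) = 1/(1/15000 + 1/27000) = 9643 Ω
  Rp2 = R3 ‖ R4 (parallel, both between nodes 0 and 3) = 1/(1/1200 + 1/1200) = 600 Ω
  Rs1 = Rp1 + Rp2 (series, joined only at node 0) = 9643 + 600 = 10240 Ω
  Rp3 = R5 ‖ Rs1 (parallel, both between nodes 1 and 3) = 1/(1/56000 + 1/10240) = 8659 Ω
R_th = 8.659 kΩ
I_n = V_th/R_th = 0.6038/8659 = 0.00006974 A, and R_n = R_th = 8.659 kΩ

Final answer: I_n = 6.974e-05 A, R_n = 8.659 kΩ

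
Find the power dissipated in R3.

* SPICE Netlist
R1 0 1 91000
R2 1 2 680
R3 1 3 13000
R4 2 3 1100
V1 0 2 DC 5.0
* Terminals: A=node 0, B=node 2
Nodal analysis, taking node 2 as the 0 V reference.
Source V1 fixes V_0 = 5 V.
KCL at each unknown node (sum of currents leaving = 0; resistances in Ω):
  Node 1: (V_1 - 5)/91000 + (V_1 - 0)/680 + (V_1 - V_3)/13000 = 0
  Node 3: (V_3 - V_1)/13000 + (V_3 - 0)/1100 = 0
Collecting terms (coefficients in siemens):
  0.001559·V_1 - 0.00007692·V_3 = 0.00005495
  0.000986·V_3 - 0.00007692·V_1 = 0
Determinant D = (0.001559)(0.000986) - (-0.00007692)(-0.00007692) = 0.000001531
V_1 = [(0.00005495)(0.000986) - (-0.00007692)(0)]/D = 0.03539 V
V_3 = [(0.001559)(0) - (0.00005495)(-0.00007692)]/D = 0.002761 V
I_R3 = (V_1 - V_3)/R3 = (0.03539 - 0.002761)/13000 = 0.00000251 A
P_R3 = I_R3² × R3 = (0.00000251)² × 13000 = 0.0000000819 W

Final answer: 8.19e-08 W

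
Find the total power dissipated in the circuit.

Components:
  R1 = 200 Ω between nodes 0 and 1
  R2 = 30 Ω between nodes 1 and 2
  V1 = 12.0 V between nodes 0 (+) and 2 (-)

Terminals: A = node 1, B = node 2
Nodal analysis, taking node 2 as the 0 V reference.
Source V1 fixes V_0 = 12 V.
KCL at each unknown node (sum of currents leaving = 0; resistances in Ω):
  Node 1: (V_1 - 12)/200 + (V_1 - 0)/30 = 0
Collecting terms: 0.03833 × V_1 = 0.06  =>  V_1 = 1.565 V
Power in each resistor, P = (ΔV)²/R:
  P_R1 = (12 - 1.565)²/200 = 0.5444 W
  P_R2 = (1.565 - 0)²/30 = 0.08166 W
P_total = P_R1 + P_R2 = 0.6261 W

Final answer: 0.6261 W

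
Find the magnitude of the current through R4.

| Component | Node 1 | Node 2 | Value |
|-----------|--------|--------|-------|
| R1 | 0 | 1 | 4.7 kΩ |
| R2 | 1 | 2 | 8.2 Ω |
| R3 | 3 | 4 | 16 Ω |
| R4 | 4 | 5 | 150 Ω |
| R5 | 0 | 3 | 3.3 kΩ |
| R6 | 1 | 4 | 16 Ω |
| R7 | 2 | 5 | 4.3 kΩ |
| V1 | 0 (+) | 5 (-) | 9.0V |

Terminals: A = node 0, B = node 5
Nodal analysis, taking node 5 as the 0 V reference.
Source V1 fixes V_0 = 9 V.
KCL at each unknown node (sum of currents leaving = 0; resistances in Ω):
  Node 1: (V_1 - 9)/4700 + (V_1 - V_2)/8.2 + (V_1 - V_4)/16 = 0
  Node 2: (V_2 - V_1)/8.2 + (V_2 - 0)/4300 = 0
  Node 3: (V_3 - V_4)/16 + (V_3 - 9)/3300 = 0
  Node 4: (V_4 - V_3)/16 + (V_4 - 0)/150 + (V_4 - V_1)/16 = 0
Collecting terms (coefficients in siemens):
  0.1847·V_1 - 0.122·V_2 - 0.0625·V_4 = 0.001915
  0.1222·V_2 - 0.122·V_1 = 0
  0.0628·V_3 - 0.0625·V_4 = 0.002727
  0.1317·V_4 - 0.0625·V_1 - 0.0625·V_3 = 0
Solving these 4 simultaneous equations (Gaussian elimination) gives:
  V_1 = 0.6489 V, V_2 = 0.6477 V, V_3 = 0.6633 V, V_4 = 0.6229 V
I_R4 = (V_4 - V_5)/R4 = (0.6229 - 0)/150 = 0.004152 A
|I_R4| = 0.004152 A

Final answer: |I_R4| = 0.004152 A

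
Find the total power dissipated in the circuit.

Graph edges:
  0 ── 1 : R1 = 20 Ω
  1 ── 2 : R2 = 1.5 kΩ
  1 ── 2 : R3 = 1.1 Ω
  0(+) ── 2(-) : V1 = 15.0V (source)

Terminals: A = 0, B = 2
Nodal analysis, taking node 2 as the 0 V reference.
Source V1 fixes V_0 = 15 V.
KCL at each unknown node (sum of currents leaving = 0; resistances in Ω):
  Node 1: (V_1 - 15)/20 + (V_1 - 0)/1500 + (V_1 - 0)/1.1 = 0
Collecting terms: 0.9598 × V_1 = 0.75  =>  V_1 = 0.7814 V
Power in each resistor, P = (ΔV)²/R:
  P_R1 = (15 - 0.7814)²/20 = 10.11 W
  P_R2 = (0.7814 - 0)²/1500 = 0.0004071 W
  P_R3 = (0.7814 - 0)²/1.1 = 0.5551 W
P_total = P_R1 + P_R2 + P_R3 = 10.66 W

Final answer: 10.66 W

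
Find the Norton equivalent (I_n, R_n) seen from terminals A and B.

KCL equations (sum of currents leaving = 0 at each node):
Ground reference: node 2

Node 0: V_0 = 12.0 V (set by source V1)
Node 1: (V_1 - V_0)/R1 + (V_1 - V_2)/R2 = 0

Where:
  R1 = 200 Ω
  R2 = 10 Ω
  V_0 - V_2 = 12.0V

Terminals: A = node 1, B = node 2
Find the Thévenin equivalent first; then I_n = V_th/R_th and R_n = R_th.
Step 1 — V_th is the open-circuit voltage V_A - V_B (nothing connected across the terminals).
Nodal analysis, taking node 2 as the 0 V reference.
Source V1 fixes V_0 = 12 V.
KCL at each unknown node (sum of currents leaving = 0; resistances in Ω):
  Node 1: (V_1 - 12)/200 + (V_1 - 0)/10 = 0
Collecting terms: 0.105 × V_1 = 0.06  =>  V_1 = 0.5714 V
V_th = V_1 - V_2 = 0.5714 - 0 = 0.5714 V
Step 2 — R_th: zero the source — replace V1 by a short circuit (node 2 merges into node 0) — and find the resistance seen between A (node 1) and B (node 0).
Reduce the network between node 1 (A) and node 0 (B) by series/parallel combination:
  Rp1 = R1 ‖ R2 (parallel, both between nodes 0 and 1) = 1/(1/200 + 1/10) = 9.524 Ω
R_th = 9.524 Ω
I_n = V_th/R_th = 0.5714/9.524 = 0.06 A, and R_n = R_th = 9.524 Ω

Final answer: I_n = 0.06 A, R_n = 9.524 Ω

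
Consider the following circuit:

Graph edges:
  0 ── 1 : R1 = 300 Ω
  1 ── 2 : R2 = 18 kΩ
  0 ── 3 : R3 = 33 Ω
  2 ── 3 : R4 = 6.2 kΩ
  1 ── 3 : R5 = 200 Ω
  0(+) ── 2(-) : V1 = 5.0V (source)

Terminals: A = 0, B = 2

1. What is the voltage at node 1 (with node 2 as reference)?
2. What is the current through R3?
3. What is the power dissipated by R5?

Nodal analysis, taking node 2 as the 0 V reference.
Source V1 fixes V_0 = 5 V.
KCL at each unknown node (sum of currents leaving = 0; resistances in Ω):
  Node 1: (V_1 - 5)/300 + (V_1 - 0)/18000 + (V_1 - V_3)/200 = 0
  Node 3: (V_3 - 5)/33 + (V_3 - 0)/6200 + (V_3 - V_1)/200 = 0
Collecting terms (coefficients in siemens):
  0.008389·V_1 - 0.005·V_3 = 0.01667
  0.03546·V_3 - 0.005·V_1 = 0.1515
Determinant D = (0.008389)(0.03546) - (-0.005)(-0.005) = 0.0002725
V_1 = [(0.01667)(0.03546) - (-0.005)(0.1515)]/D = 4.949 V
V_3 = [(0.008389)(0.1515) - (0.01667)(-0.005)]/D = 4.97 V
Part 1:
  Read off the nodal solution: V_1 = 4.949 V
Part 2:
  I_R3 = (V_0 - V_3)/R3 = (5 - 4.97)/33 = 0.0009067 A
  Magnitude: I_R3 = 0.0009067 A
Part 3:
  I_R5 = (V_1 - V_3)/R5 = (4.949 - 4.97)/200 = -0.0001051 A
  P_R5 = I_R5² × R5 = (-0.0001051)² × 200 = 0.00000221 W

Final answers:
1. V_1 = 4.949 V
2. I_R3 = 0.0009067 A
3. P_R5 = 2.21e-06 W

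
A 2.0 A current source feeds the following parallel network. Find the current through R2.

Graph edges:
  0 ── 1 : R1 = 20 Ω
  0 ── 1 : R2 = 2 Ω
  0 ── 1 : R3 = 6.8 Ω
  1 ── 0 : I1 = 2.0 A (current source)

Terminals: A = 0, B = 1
All resistors sit directly between nodes 0 and 1, so they are in parallel and share one voltage V; the full source current 2 A splits among them.
1/R_par = 1/20 + 1/2 + 1/6.8 = 0.6971 S  =>  R_par = 1.435 Ω
V = I × R_par = 2 × 1.435 = 2.869 V
I_R2 = V/R2 = 2.869/2 = 1.435 A

Final answer: 1.435 A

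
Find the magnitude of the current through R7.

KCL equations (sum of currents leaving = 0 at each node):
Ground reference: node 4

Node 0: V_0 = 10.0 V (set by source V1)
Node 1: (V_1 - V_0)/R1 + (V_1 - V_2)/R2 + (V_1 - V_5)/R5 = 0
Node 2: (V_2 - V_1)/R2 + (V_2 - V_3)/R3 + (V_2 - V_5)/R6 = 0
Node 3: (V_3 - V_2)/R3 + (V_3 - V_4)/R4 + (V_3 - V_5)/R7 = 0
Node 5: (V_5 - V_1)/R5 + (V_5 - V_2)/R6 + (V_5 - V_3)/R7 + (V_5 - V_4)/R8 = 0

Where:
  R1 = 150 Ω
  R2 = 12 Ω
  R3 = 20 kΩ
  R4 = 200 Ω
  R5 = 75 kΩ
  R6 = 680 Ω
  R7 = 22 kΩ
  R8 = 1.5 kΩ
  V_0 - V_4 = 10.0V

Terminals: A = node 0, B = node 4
Nodal analysis, taking node 4 as the 0 V reference.
Source V1 fixes V_0 = 10 V.
KCL at each unknown node (sum of currents leaving = 0; resistances in Ω):
  Node 1: (V_1 - 10)/150 + (V_1 - V_2)/12 + (V_1 - V_5)/75000 = 0
  Node 2: (V_2 - V_1)/12 + (V_2 - V_3)/20000 + (V_2 - V_5)/680 = 0
  Node 3: (V_3 - V_2)/20000 + (V_3 - 0)/200 + (V_3 - V_5)/22000 = 0
  Node 5: (V_5 - V_1)/75000 + (V_5 - V_2)/680 + (V_5 - V_3)/22000 + (V_5 - 0)/1500 = 0
Collecting terms (coefficients in siemens):
  0.09001·V_1 - 0.08333·V_2 - 0.00001333·V_5 = 0.06667
  0.08485·V_2 - 0.08333·V_1 - 0.00005·V_3 - 0.001471·V_5 = 0
  0.005095·V_3 - 0.00005·V_2 - 0.00004545·V_5 = 0
  0.002196·V_5 - 0.00001333·V_1 - 0.001471·V_2 - 0.00004545·V_3 = 0
Solving these 4 simultaneous equations (Gaussian elimination) gives:
  V_1 = 9.268 V, V_2 = 9.21 V, V_3 = 0.1459 V, V_5 = 6.227 V
I_R7 = (V_3 - V_5)/R7 = (0.1459 - 6.227)/22000 = -0.0002764 A
|I_R7| = 0.0002764 A

Final answer: |I_R7| = 0.0002764 A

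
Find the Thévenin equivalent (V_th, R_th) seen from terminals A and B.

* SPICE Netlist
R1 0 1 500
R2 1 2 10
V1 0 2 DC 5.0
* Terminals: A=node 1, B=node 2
Step 1 — V_th is the open-circuit voltage V_A - V_B (nothing connected across the terminals).
Nodal analysis, taking node 2 as the 0 V reference.
Source V1 fixes V_0 = 5 V.
KCL at each unknown node (sum of currents leaving = 0; resistances in Ω):
  Node 1: (V_1 - 5)/500 + (V_1 - 0)/10 = 0
Collecting terms: 0.102 × V_1 = 0.01  =>  V_1 = 0.09804 V
V_th = V_1 - V_2 = 0.09804 - 0 = 0.09804 V
Step 2 — R_th: zero the source — replace V1 by a short circuit (node 2 merges into node 0) — and find the resistance seen between A (node 1) and B (node 0).
Reduce the network between node 1 (A) and node 0 (B) by series/parallel combination:
  Rp1 = R1 ‖ R2 (parallel, both between nodes 0 and 1) = 1/(1/500 + 1/10) = 9.804 Ω
R_th = 9.804 Ω

Final answer: V_th = 0.09804 V, R_th = 9.804 Ω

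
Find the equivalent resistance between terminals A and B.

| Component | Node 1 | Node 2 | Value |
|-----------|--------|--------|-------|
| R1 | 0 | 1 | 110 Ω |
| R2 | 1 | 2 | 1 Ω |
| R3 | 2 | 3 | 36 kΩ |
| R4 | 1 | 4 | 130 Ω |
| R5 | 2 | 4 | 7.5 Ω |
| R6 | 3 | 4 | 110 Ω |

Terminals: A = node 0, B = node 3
The network is not a plain series/parallel combination. Inject a 1 A test current into terminal A (node 0) and return it from terminal B (node 3); then R_eq = V_A / (1 A).
Nodal analysis, taking node 3 as the 0 V reference.
Current source I_test pushes 1 A into node 0 and draws it out of node 3.
KCL at each unknown node (sum of currents leaving = 0; resistances in Ω):
  Node 0: (V_0 - V_1)/110 - 1 = 0
  Node 1: (V_1 - V_0)/110 + (V_1 - V_2)/1 + (V_1 - V_4)/130 = 0
  Node 2: (V_2 - V_1)/1 + (V_2 - 0)/36000 + (V_2 - V_4)/7.5 = 0
  Node 4: (V_4 - V_1)/130 + (V_4 - V_2)/7.5 + (V_4 - 0)/110 = 0
Collecting terms (coefficients in siemens):
  0.009091·V_0 - 0.009091·V_1 = 1
  1.017·V_1 - 0.009091·V_0 - 1·V_2 - 0.007692·V_4 = 0
  1.133·V_2 - 1·V_1 - 0.1333·V_4 = 0
  0.1501·V_4 - 0.007692·V_1 - 0.1333·V_2 = 0
Solving these 4 simultaneous equations (Gaussian elimination) gives:
  V_0 = 227.6 V, V_1 = 117.6 V, V_2 = 116.7 V, V_4 = 109.6 V
R_eq = V_0 / 1 A = 227.6 Ω

Final answer: 227.6 Ω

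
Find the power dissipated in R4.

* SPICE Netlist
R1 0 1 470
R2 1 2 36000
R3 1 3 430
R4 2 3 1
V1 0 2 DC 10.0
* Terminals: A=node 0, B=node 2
Nodal analysis, taking node 2 as the 0 V reference.
Source V1 fixes V_0 = 10 V.
KCL at each unknown node (sum of currents leaving = 0; resistances in Ω):
  Node 1: (V_1 - 10)/470 + (V_1 - 0)/36000 + (V_1 - V_3)/430 = 0
  Node 3: (V_3 - V_1)/430 + (V_3 - 0)/1 = 0
Collecting terms (coefficients in siemens):
  0.004481·V_1 - 0.002326·V_3 = 0.02128
  1.002·V_3 - 0.002326·V_1 = 0
Determinant D = (0.004481)(1.002) - (-0.002326)(-0.002326) = 0.004486
V_1 = [(0.02128)(1.002) - (-0.002326)(0)]/D = 4.754 V
V_3 = [(0.004481)(0) - (0.02128)(-0.002326)]/D = 0.01103 V
I_R4 = (V_2 - V_3)/R4 = (0 - 0.01103)/1 = -0.01103 A
P_R4 = I_R4² × R4 = (-0.01103)² × 1 = 0.0001217 W

Final answer: 0.0001217 W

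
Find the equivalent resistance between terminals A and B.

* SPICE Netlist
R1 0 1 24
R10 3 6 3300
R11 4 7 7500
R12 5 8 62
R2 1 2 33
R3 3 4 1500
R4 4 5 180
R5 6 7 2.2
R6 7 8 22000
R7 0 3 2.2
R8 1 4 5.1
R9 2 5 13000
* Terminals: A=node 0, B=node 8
The network is not a plain series/parallel combination. Inject a 1 A test current into terminal A (node 0) and return it from terminal B (node 8); then R_eq = V_A / (1 A).
Nodal analysis, taking node 8 as the 0 V reference.
Current source I_test pushes 1 A into node 0 and draws it out of node 8.
KCL at each unknown node (sum of currents leaving = 0; resistances in Ω):
  Node 0: (V_0 - V_1)/24 + (V_0 - V_3)/2.2 - 1 = 0
  Node 1: (V_1 - V_0)/24 + (V_1 - V_2)/33 + (V_1 - V_4)/5.1 = 0
  Node 2: (V_2 - V_1)/33 + (V_2 - V_5)/13000 = 0
  Node 3: (V_3 - V_0)/2.2 + (V_3 - V_4)/1500 + (V_3 - V_6)/3300 = 0
  Node 4: (V_4 - V_1)/5.1 + (V_4 - V_3)/1500 + (V_4 - V_5)/180 + (V_4 - V_7)/7500 = 0
  Node 5: (V_5 - V_2)/13000 + (V_5 - V_4)/180 + (V_5 - 0)/62 = 0
  Node 6: (V_6 - V_3)/3300 + (V_6 - V_7)/2.2 = 0
  Node 7: (V_7 - V_4)/7500 + (V_7 - V_6)/2.2 + (V_7 - 0)/22000 = 0
Collecting terms (coefficients in siemens):
  0.4962·V_0 - 0.04167·V_1 - 0.4545·V_3 = 1
  0.268·V_1 - 0.04167·V_0 - 0.0303·V_2 - 0.1961·V_4 = 0
  0.03038·V_2 - 0.0303·V_1 - 0.00007692·V_5 = 0
  0.4555·V_3 - 0.4545·V_0 - 0.0006667·V_4 - 0.000303·V_6 = 0
  0.2024·V_4 - 0.1961·V_1 - 0.0006667·V_3 - 0.005556·V_5 - 0.0001333·V_7 = 0
  0.02176·V_5 - 0.00007692·V_2 - 0.005556·V_4 = 0
  0.4548·V_6 - 0.000303·V_3 - 0.4545·V_7 = 0
  0.4547·V_7 - 0.0001333·V_4 - 0.4545·V_6 = 0
Solving these 8 simultaneous equations (Gaussian elimination) gives:
  V_0 = 265.1 V, V_1 = 241.8 V, V_2 = 241.4 V, V_3 = 265.1 V
  V_4 = 237 V, V_5 = 61.35 V, V_6 = 232.3 V, V_7 = 232.3 V
R_eq = V_0 / 1 A = 265.1 Ω

Final answer: 265.1 Ω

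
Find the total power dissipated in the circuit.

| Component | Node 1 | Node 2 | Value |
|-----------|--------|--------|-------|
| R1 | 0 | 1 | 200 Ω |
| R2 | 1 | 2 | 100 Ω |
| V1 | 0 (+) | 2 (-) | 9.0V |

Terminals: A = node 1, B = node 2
Nodal analysis, taking node 2 as the 0 V reference.
Source V1 fixes V_0 = 9 V.
KCL at each unknown node (sum of currents leaving = 0; resistances in Ω):
  Node 1: (V_1 - 9)/200 + (V_1 - 0)/100 = 0
Collecting terms: 0.015 × V_1 = 0.045  =>  V_1 = 3 V
Power in each resistor, P = (ΔV)²/R:
  P_R1 = (9 - 3)²/200 = 0.18 W
  P_R2 = (3 - 0)²/100 = 0.09 W
P_total = P_R1 + P_R2 = 0.27 W

Final answer: 0.27 W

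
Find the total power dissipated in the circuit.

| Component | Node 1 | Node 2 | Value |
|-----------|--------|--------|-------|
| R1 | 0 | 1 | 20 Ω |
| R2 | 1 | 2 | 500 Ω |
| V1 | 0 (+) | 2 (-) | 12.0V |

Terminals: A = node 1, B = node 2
Nodal analysis, taking node 2 as the 0 V reference.
Source V1 fixes V_0 = 12 V.
KCL at each unknown node (sum of currents leaving = 0; resistances in Ω):
  Node 1: (V_1 - 12)/20 + (V_1 - 0)/500 = 0
Collecting terms: 0.052 × V_1 = 0.6  =>  V_1 = 11.54 V
Power in each resistor, P = (ΔV)²/R:
  P_R1 = (12 - 11.54)²/20 = 0.01065 W
  P_R2 = (11.54 - 0)²/500 = 0.2663 W
P_total = P_R1 + P_R2 = 0.2769 W

Final answer: 0.2769 W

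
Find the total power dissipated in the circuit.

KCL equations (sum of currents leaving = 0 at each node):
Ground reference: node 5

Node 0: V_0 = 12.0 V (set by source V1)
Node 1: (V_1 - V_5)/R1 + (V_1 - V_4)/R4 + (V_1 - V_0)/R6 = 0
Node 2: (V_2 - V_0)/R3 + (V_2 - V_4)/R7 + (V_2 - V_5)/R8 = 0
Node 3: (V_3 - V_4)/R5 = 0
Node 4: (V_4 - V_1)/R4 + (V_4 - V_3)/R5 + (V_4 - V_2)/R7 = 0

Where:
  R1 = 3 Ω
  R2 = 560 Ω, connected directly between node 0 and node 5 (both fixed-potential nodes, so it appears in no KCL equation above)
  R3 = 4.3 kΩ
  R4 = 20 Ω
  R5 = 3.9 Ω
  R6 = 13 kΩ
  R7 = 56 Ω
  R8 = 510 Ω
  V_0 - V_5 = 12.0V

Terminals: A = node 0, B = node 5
Nodal analysis, taking node 5 as the 0 V reference.
Source V1 fixes V_0 = 12 V.
KCL at each unknown node (sum of currents leaving = 0; resistances in Ω):
  Node 1: (V_1 - 0)/3 + (V_1 - V_4)/20 + (V_1 - 12)/13000 = 0
  Node 2: (V_2 - 12)/4300 + (V_2 - V_4)/56 + (V_2 - 0)/510 = 0
  Node 3: (V_3 - V_4)/3.9 = 0
  Node 4: (V_4 - V_1)/20 + (V_4 - V_3)/3.9 + (V_4 - V_2)/56 = 0
Collecting terms (coefficients in siemens):
  0.3834·V_1 - 0.05·V_4 = 0.0009231
  0.02005·V_2 - 0.01786·V_4 = 0.002791
  0.2564·V_3 - 0.2564·V_4 = 0
  0.3243·V_4 - 0.05·V_1 - 0.01786·V_2 - 0.2564·V_3 = 0
Solving these 4 simultaneous equations (Gaussian elimination) gives:
  V_1 = 0.009887 V, V_2 = 0.1903 V, V_3 = 0.05735 V, V_4 = 0.05735 V
Power in each resistor, P = (ΔV)²/R:
  P_R1 = (0.009887 - 0)²/3 = 0.00003258 W
  P_R2 = (12 - 0)²/560 = 0.2571 W
  P_R3 = (12 - 0.1903)²/4300 = 0.03243 W
  P_R4 = (0.009887 - 0.05735)²/20 = 0.0001127 W
  P_R5 = (0.05735 - 0.05735)²/3.9 = 0 W
  P_R6 = (12 - 0.009887)²/13000 = 0.01106 W
  P_R7 = (0.1903 - 0.05735)²/56 = 0.0003154 W
  P_R8 = (0.1903 - 0)²/510 = 0.00007098 W
P_total = P_R1 + P_R2 + P_R3 + P_R4 + P_R5 + P_R6 + P_R7 + P_R8 = 0.3012 W

Final answer: 0.3012 W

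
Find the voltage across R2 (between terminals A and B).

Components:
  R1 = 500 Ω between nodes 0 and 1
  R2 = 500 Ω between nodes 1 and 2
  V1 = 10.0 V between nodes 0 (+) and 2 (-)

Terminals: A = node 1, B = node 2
R1 and R2 are in series across V1 (node 0 → node 1 → node 2), and the output A–B is taken across R2, so this is a voltage divider.
Series current: I = V1/(R1 + R2) = 10/(500 + 500) = 10/1000 = 0.01 A
V_R2 = I × R2 = V1 × R2/(R1 + R2) = 10 × 500/1000 = 5 V

Final answer: 5 V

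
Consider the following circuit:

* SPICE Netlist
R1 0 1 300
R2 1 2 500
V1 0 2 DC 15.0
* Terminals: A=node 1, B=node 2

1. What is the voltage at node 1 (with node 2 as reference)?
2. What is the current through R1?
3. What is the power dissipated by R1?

Nodal analysis, taking node 2 as the 0 V reference.
Source V1 fixes V_0 = 15 V.
KCL at each unknown node (sum of currents leaving = 0; resistances in Ω):
  Node 1: (V_1 - 15)/300 + (V_1 - 0)/500 = 0
Collecting terms: 0.005333 × V_1 = 0.05  =>  V_1 = 9.375 V
Part 1:
  Read off the nodal solution: V_1 = 9.375 V
Part 2:
  I_R1 = (V_0 - V_1)/R1 = (15 - 9.375)/300 = 0.01875 A
  Magnitude: I_R1 = 0.01875 A
Part 3:
  I_R1 = (V_0 - V_1)/R1 = (15 - 9.375)/300 = 0.01875 A
  P_R1 = I_R1² × R1 = (0.01875)² × 300 = 0.1055 W

Final answers:
1. V_1 = 9.375 V
2. I_R1 = 0.01875 A
3. P_R1 = 0.1055 W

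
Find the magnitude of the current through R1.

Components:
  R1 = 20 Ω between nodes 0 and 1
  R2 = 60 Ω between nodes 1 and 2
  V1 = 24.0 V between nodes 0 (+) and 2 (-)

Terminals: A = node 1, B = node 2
Nodal analysis, taking node 2 as the 0 V reference.
Source V1 fixes V_0 = 24 V.
KCL at each unknown node (sum of currents leaving = 0; resistances in Ω):
  Node 1: (V_1 - 24)/20 + (V_1 - 0)/60 = 0
Collecting terms: 0.06667 × V_1 = 1.2  =>  V_1 = 18 V
I_R1 = (V_0 - V_1)/R1 = (24 - 18)/20 = 0.3 A
|I_R1| = 0.3 A

Final answer: |I_R1| = 0.3 A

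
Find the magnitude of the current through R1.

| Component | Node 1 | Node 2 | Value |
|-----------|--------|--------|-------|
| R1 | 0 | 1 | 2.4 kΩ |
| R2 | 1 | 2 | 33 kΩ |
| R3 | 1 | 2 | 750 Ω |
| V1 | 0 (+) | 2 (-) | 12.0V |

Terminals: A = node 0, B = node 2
Nodal analysis, taking node 2 as the 0 V reference.
Source V1 fixes V_0 = 12 V.
KCL at each unknown node (sum of currents leaving = 0; resistances in Ω):
  Node 1: (V_1 - 12)/2400 + (V_1 - 0)/33000 + (V_1 - 0)/750 = 0
Collecting terms: 0.00178 × V_1 = 0.005  =>  V_1 = 2.809 V
I_R1 = (V_0 - V_1)/R1 = (12 - 2.809)/2400 = 0.00383 A
|I_R1| = 0.00383 A

Final answer: |I_R1| = 0.00383 A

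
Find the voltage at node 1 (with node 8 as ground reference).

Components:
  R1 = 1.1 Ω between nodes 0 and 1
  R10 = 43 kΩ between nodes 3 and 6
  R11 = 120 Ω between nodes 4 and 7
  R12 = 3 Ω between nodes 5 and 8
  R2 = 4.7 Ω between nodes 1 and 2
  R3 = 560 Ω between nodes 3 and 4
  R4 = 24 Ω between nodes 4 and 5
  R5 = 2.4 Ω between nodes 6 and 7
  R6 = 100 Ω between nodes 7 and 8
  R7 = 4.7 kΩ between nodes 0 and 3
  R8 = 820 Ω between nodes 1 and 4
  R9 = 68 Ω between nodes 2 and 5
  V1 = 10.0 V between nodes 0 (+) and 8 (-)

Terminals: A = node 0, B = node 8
Nodal analysis, taking node 8 as the 0 V reference.
Source V1 fixes V_0 = 10 V.
KCL at each unknown node (sum of currents leaving = 0; resistances in Ω):
  Node 1: (V_1 - 10)/1.1 + (V_1 - V_2)/4.7 + (V_1 - V_4)/820 = 0
  Node 2: (V_2 - V_1)/4.7 + (V_2 - V_5)/68 = 0
  Node 3: (V_3 - V_4)/560 + (V_3 - 10)/4700 + (V_3 - V_6)/43000 = 0
  Node 4: (V_4 - V_3)/560 + (V_4 - V_5)/24 + (V_4 - V_1)/820 + (V_4 - V_7)/120 = 0
  Node 5: (V_5 - V_4)/24 + (V_5 - V_2)/68 + (V_5 - 0)/3 = 0
  Node 6: (V_6 - V_7)/2.4 + (V_6 - V_3)/43000 = 0
  Node 7: (V_7 - V_6)/2.4 + (V_7 - 0)/100 + (V_7 - V_4)/120 = 0
Collecting terms (coefficients in siemens):
  1.123·V_1 - 0.2128·V_2 - 0.00122·V_4 = 9.091
  0.2275·V_2 - 0.2128·V_1 - 0.01471·V_5 = 0
  0.002022·V_3 - 0.001786·V_4 - 0.00002326·V_6 = 0.002128
  0.05301·V_4 - 0.00122·V_1 - 0.001786·V_3 - 0.04167·V_5 - 0.008333·V_7 = 0
  0.3897·V_5 - 0.01471·V_2 - 0.04167·V_4 = 0
  0.4167·V_6 - 0.00002326·V_3 - 0.4167·V_7 = 0
  0.435·V_7 - 0.008333·V_4 - 0.4167·V_6 = 0
Solving these 7 simultaneous equations (Gaussian elimination) gives:
  V_1 = 9.845 V, V_2 = 9.236 V, V_3 = 1.637 V, V_4 = 0.6583 V
  V_5 = 0.4189 V, V_6 = 0.301 V, V_7 = 0.3009 V
The requested potential is V_1 = 9.845 V.

Final answer: V_1 = 9.845 V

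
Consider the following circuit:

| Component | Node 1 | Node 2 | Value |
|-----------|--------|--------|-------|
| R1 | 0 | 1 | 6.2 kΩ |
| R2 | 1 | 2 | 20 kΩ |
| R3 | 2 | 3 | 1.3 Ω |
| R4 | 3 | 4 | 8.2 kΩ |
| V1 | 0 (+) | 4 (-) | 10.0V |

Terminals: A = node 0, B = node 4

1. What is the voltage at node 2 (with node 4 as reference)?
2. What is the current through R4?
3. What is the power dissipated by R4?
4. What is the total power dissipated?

Nodal analysis, taking node 4 as the 0 V reference.
Source V1 fixes V_0 = 10 V.
KCL at each unknown node (sum of currents leaving = 0; resistances in Ω):
  Node 1: (V_1 - 10)/6200 + (V_1 - V_2)/20000 = 0
  Node 2: (V_2 - V_1)/20000 + (V_2 - V_3)/1.3 = 0
  Node 3: (V_3 - V_2)/1.3 + (V_3 - 0)/8200 = 0
Collecting terms (coefficients in siemens):
  0.0002113·V_1 - 0.00005·V_2 = 0.001613
  0.7693·V_2 - 0.00005·V_1 - 0.7692·V_3 = 0
  0.7694·V_3 - 0.7692·V_2 = 0
Solving these 3 simultaneous equations (Gaussian elimination) gives:
  V_1 = 8.198 V, V_2 = 2.384 V, V_3 = 2.384 V
Part 1:
  Read off the nodal solution: V_2 = 2.384 V
Part 2:
  I_R4 = (V_3 - V_4)/R4 = (2.384 - 0)/8200 = 0.0002907 A
  Magnitude: I_R4 = 0.0002907 A
Part 3:
  I_R4 = (V_3 - V_4)/R4 = (2.384 - 0)/8200 = 0.0002907 A
  P_R4 = I_R4² × R4 = (0.0002907)² × 8200 = 0.0006929 W
Part 4:
  Power in each resistor, P = (ΔV)²/R:
    P_R1 = (10 - 8.198)²/6200 = 0.0005239 W
    P_R2 = (8.198 - 2.384)²/20000 = 0.00169 W
    P_R3 = (2.384 - 2.384)²/1.3 = 0.0000001098 W
    P_R4 = (2.384 - 0)²/8200 = 0.0006929 W
  P_total = P_R1 + P_R2 + P_R3 + P_R4 = 0.002907 W

Final answers:
1. V_2 = 2.384 V
2. I_R4 = 0.0002907 A
3. P_R4 = 0.0006929 W
4. P_total = 0.002907 W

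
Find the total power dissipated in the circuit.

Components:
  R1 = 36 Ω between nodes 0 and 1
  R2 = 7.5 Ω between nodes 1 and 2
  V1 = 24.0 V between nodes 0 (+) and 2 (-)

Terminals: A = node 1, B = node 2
Nodal analysis, taking node 2 as the 0 V reference.
Source V1 fixes V_0 = 24 V.
KCL at each unknown node (sum of currents leaving = 0; resistances in Ω):
  Node 1: (V_1 - 24)/36 + (V_1 - 0)/7.5 = 0
Collecting terms: 0.1611 × V_1 = 0.6667  =>  V_1 = 4.138 V
Power in each resistor, P = (ΔV)²/R:
  P_R1 = (24 - 4.138)²/36 = 10.96 W
  P_R2 = (4.138 - 0)²/7.5 = 2.283 W
P_total = P_R1 + P_R2 = 13.24 W

Final answer: 13.24 W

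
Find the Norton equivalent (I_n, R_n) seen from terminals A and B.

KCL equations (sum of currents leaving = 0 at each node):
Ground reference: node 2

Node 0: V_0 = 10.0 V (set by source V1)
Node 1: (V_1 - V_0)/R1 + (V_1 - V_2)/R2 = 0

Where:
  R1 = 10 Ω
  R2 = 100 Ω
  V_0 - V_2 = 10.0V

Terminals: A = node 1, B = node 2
Find the Thévenin equivalent first; then I_n = V_th/R_th and R_n = R_th.
Step 1 — V_th is the open-circuit voltage V_A - V_B (nothing connected across the terminals).
Nodal analysis, taking node 2 as the 0 V reference.
Source V1 fixes V_0 = 10 V.
KCL at each unknown node (sum of currents leaving = 0; resistances in Ω):
  Node 1: (V_1 - 10)/10 + (V_1 - 0)/100 = 0
Collecting terms: 0.11 × V_1 = 1  =>  V_1 = 9.091 V
V_th = V_1 - V_2 = 9.091 - 0 = 9.091 V
Step 2 — R_th: zero the source — replace V1 by a short circuit (node 2 merges into node 0) — and find the resistance seen between A (node 1) and B (node 0).
Reduce the network between node 1 (A) and node 0 (B) by series/parallel combination:
  Rp1 = R1 ‖ R2 (parallel, both between nodes 0 and 1) = 1/(1/10 + 1/100) = 9.091 Ω
R_th = 9.091 Ω
I_n = V_th/R_th = 9.091/9.091 = 1 A, and R_n = R_th = 9.091 Ω

Final answer: I_n = 1 A, R_n = 9.091 Ω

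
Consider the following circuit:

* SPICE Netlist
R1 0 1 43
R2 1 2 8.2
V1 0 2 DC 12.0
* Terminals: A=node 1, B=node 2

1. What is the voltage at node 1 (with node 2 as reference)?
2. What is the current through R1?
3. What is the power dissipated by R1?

Nodal analysis, taking node 2 as the 0 V reference.
Source V1 fixes V_0 = 12 V.
KCL at each unknown node (sum of currents leaving = 0; resistances in Ω):
  Node 1: (V_1 - 12)/43 + (V_1 - 0)/8.2 = 0
Collecting terms: 0.1452 × V_1 = 0.2791  =>  V_1 = 1.922 V
Part 1:
  Read off the nodal solution: V_1 = 1.922 V
Part 2:
  I_R1 = (V_0 - V_1)/R1 = (12 - 1.922)/43 = 0.2344 A
  Magnitude: I_R1 = 0.2344 A
Part 3:
  I_R1 = (V_0 - V_1)/R1 = (12 - 1.922)/43 = 0.2344 A
  P_R1 = I_R1² × R1 = (0.2344)² × 43 = 2.362 W

Final answers:
1. V_1 = 1.922 V
2. I_R1 = 0.2344 A
3. P_R1 = 2.362 W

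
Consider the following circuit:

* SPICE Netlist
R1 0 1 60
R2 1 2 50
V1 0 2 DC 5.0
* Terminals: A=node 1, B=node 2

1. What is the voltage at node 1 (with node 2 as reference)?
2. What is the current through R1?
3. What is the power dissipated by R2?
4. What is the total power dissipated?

Nodal analysis, taking node 2 as the 0 V reference.
Source V1 fixes V_0 = 5 V.
KCL at each unknown node (sum of currents leaving = 0; resistances in Ω):
  Node 1: (V_1 - 5)/60 + (V_1 - 0)/50 = 0
Collecting terms: 0.03667 × V_1 = 0.08333  =>  V_1 = 2.273 V
Part 1:
  Read off the nodal solution: V_1 = 2.273 V
Part 2:
  I_R1 = (V_0 - V_1)/R1 = (5 - 2.273)/60 = 0.04545 A
  Magnitude: I_R1 = 0.04545 A
Part 3:
  I_R2 = (V_1 - V_2)/R2 = (2.273 - 0)/50 = 0.04545 A
  P_R2 = I_R2² × R2 = (0.04545)² × 50 = 0.1033 W
Part 4:
  Power in each resistor, P = (ΔV)²/R:
    P_R1 = (5 - 2.273)²/60 = 0.124 W
    P_R2 = (2.273 - 0)²/50 = 0.1033 W
  P_total = P_R1 + P_R2 = 0.2273 W

Final answers:
1. V_1 = 2.273 V
2. I_R1 = 0.04545 A
3. P_R2 = 0.1033 W
4. P_total = 0.2273 W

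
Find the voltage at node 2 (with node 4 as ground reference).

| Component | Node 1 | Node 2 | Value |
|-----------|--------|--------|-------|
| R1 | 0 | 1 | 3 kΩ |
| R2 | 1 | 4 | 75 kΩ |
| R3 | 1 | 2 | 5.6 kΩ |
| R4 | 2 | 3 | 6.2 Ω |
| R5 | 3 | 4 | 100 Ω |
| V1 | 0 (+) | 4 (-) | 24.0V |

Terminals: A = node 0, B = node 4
Nodal analysis, taking node 4 as the 0 V reference.
Source V1 fixes V_0 = 24 V.
KCL at each unknown node (sum of currents leaving = 0; resistances in Ω):
  Node 1: (V_1 - 24)/3000 + (V_1 - 0)/75000 + (V_1 - V_2)/5600 = 0
  Node 2: (V_2 - V_1)/5600 + (V_2 - V_3)/6.2 = 0
  Node 3: (V_3 - V_2)/6.2 + (V_3 - 0)/100 = 0
Collecting terms (coefficients in siemens):
  0.0005252·V_1 - 0.0001786·V_2 = 0.008
  0.1615·V_2 - 0.0001786·V_1 - 0.1613·V_3 = 0
  0.1713·V_3 - 0.1613·V_2 = 0
Solving these 3 simultaneous equations (Gaussian elimination) gives:
  V_1 = 15.33 V, V_2 = 0.2853 V, V_3 = 0.2686 V
The requested potential is V_2 = 0.2853 V.

Final answer: V_2 = 0.2853 V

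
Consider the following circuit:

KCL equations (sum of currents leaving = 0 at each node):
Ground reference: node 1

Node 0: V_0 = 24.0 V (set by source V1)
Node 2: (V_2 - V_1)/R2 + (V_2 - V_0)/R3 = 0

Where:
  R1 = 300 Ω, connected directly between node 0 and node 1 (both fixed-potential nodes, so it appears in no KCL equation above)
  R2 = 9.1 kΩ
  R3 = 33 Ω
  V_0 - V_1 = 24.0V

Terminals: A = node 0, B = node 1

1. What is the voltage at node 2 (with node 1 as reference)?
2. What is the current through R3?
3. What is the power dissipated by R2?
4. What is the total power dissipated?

Nodal analysis, taking node 1 as the 0 V reference.
Source V1 fixes V_0 = 24 V.
KCL at each unknown node (sum of currents leaving = 0; resistances in Ω):
  Node 2: (V_2 - 0)/9100 + (V_2 - 24)/33 = 0
Collecting terms: 0.03041 × V_2 = 0.7273  =>  V_2 = 23.91 V
Part 1:
  Read off the nodal solution: V_2 = 23.91 V
Part 2:
  I_R3 = (V_0 - V_2)/R3 = (24 - 23.91)/33 = 0.002628 A
  Magnitude: I_R3 = 0.002628 A
Part 3:
  I_R2 = (V_1 - V_2)/R2 = (0 - 23.91)/9100 = -0.002628 A
  P_R2 = I_R2² × R2 = (-0.002628)² × 9100 = 0.06284 W
Part 4:
  Power in each resistor, P = (ΔV)²/R:
    P_R1 = (24 - 0)²/300 = 1.92 W
    P_R2 = (0 - 23.91)²/9100 = 0.06284 W
    P_R3 = (24 - 23.91)²/33 = 0.0002279 W
  P_total = P_R1 + P_R2 + P_R3 = 1.983 W

Final answers:
1. V_2 = 23.91 V
2. I_R3 = 0.002628 A
3. P_R2 = 0.06284 W
4. P_total = 1.983 W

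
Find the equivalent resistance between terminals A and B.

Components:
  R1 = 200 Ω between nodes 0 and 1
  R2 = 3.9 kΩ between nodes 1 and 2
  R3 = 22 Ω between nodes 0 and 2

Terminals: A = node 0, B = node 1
Reduce the network between node 0 (A) and node 1 (B) by series/parallel combination:
  Rs1 = R3 + R2 (series, joined only at node 2) = 22 + 3900 = 3922 Ω
  Rp1 = R1 ‖ Rs1 (parallel, both between nodes 0 and 1) = 1/(1/200 + 1/3922) = 190.3 Ω
R_eq = 190.3 Ω

Final answer: 190.3 Ω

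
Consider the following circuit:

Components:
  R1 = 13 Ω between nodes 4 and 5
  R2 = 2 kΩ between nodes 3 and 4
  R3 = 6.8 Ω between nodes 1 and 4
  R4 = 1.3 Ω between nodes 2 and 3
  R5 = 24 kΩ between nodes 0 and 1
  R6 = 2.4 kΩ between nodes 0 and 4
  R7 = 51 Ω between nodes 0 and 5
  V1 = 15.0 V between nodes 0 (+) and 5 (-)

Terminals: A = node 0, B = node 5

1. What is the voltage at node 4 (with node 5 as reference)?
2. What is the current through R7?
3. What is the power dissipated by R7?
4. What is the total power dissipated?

Nodal analysis, taking node 5 as the 0 V reference.
Source V1 fixes V_0 = 15 V.
KCL at each unknown node (sum of currents leaving = 0; resistances in Ω):
  Node 1: (V_1 - V_4)/6.8 + (V_1 - 15)/24000 = 0
  Node 2: (V_2 - V_3)/1.3 = 0
  Node 3: (V_3 - V_4)/2000 + (V_3 - V_2)/1.3 = 0
  Node 4: (V_4 - 0)/13 + (V_4 - V_3)/2000 + (V_4 - V_1)/6.8 + (V_4 - 15)/2400 = 0
Collecting terms (coefficients in siemens):
  0.1471·V_1 - 0.1471·V_4 = 0.000625
  0.7692·V_2 - 0.7692·V_3 = 0
  0.7697·V_3 - 0.7692·V_2 - 0.0005·V_4 = 0
  0.2249·V_4 - 0.1471·V_1 - 0.0005·V_3 = 0.00625
Solving these 4 simultaneous equations (Gaussian elimination) gives:
  V_1 = 0.09307 V, V_2 = 0.08884 V, V_3 = 0.08884 V, V_4 = 0.08884 V
Part 1:
  Read off the nodal solution: V_4 = 0.08884 V
Part 2:
  I_R7 = (V_0 - V_5)/R7 = (15 - 0)/51 = 0.2941 A
  Magnitude: I_R7 = 0.2941 A
Part 3:
  I_R7 = (V_0 - V_5)/R7 = (15 - 0)/51 = 0.2941 A
  P_R7 = I_R7² × R7 = (0.2941)² × 51 = 4.412 W
Part 4:
  Power in each resistor, P = (ΔV)²/R:
    P_R1 = (0.08884 - 0)²/13 = 0.0006072 W
    P_R2 = (0.08884 - 0.08884)²/2000 = 0 W
    P_R3 = (0.09307 - 0.08884)²/6.8 = 0.000002623 W
    P_R4 = (0.08884 - 0.08884)²/1.3 = 0 W
    P_R5 = (15 - 0.09307)²/24000 = 0.009259 W
    P_R6 = (15 - 0.08884)²/2400 = 0.09264 W
    P_R7 = (15 - 0)²/51 = 4.412 W
  P_total = P_R1 + P_R2 + P_R3 + P_R4 + P_R5 + P_R6 + P_R7 = 4.514 W

Final answers:
1. V_4 = 0.08884 V
2. I_R7 = 0.2941 A
3. P_R7 = 4.412 W
4. P_total = 4.514 W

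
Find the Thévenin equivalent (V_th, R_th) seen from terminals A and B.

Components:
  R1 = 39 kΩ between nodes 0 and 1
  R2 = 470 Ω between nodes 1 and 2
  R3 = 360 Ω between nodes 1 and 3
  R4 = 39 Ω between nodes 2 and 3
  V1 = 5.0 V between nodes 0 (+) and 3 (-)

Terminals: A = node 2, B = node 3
Step 1 — V_th is the open-circuit voltage V_A - V_B (nothing connected across the terminals).
Nodal analysis, taking node 3 as the 0 V reference.
Source V1 fixes V_0 = 5 V.
KCL at each unknown node (sum of currents leaving = 0; resistances in Ω):
  Node 1: (V_1 - 5)/39000 + (V_1 - V_2)/470 + (V_1 - 0)/360 = 0
  Node 2: (V_2 - V_1)/470 + (V_2 - 0)/39 = 0
Collecting terms (coefficients in siemens):
  0.004931·V_1 - 0.002128·V_2 = 0.0001282
  0.02777·V_2 - 0.002128·V_1 = 0
Determinant D = (0.004931)(0.02777) - (-0.002128)(-0.002128) = 0.0001324
V_1 = [(0.0001282)(0.02777) - (-0.002128)(0)]/D = 0.02689 V
V_2 = [(0.004931)(0) - (0.0001282)(-0.002128)]/D = 0.00206 V
V_th = V_2 - V_3 = 0.00206 - 0 = 0.00206 V
Step 2 — R_th: zero the source — replace V1 by a short circuit (node 3 merges into node 0) — and find the resistance seen between A (node 2) and B (node 0).
Reduce the network between node 2 (A) and node 0 (B) by series/parallel combination:
  Rp1 = R1 ‖ R3 (parallel, both between nodes 0 and 1) = 1/(1/39000 + 1/360) = 356.7 Ω
  Rs1 = R2 + Rp1 (series, joined only at node 1) = 470 + 356.7 = 826.7 Ω
  Rp2 = R4 ‖ Rs1 (parallel, both between nodes 0 and 2) = 1/(1/39 + 1/826.7) = 37.24 Ω
R_th = 37.24 Ω

Final answer: V_th = 0.00206 V, R_th = 37.24 Ω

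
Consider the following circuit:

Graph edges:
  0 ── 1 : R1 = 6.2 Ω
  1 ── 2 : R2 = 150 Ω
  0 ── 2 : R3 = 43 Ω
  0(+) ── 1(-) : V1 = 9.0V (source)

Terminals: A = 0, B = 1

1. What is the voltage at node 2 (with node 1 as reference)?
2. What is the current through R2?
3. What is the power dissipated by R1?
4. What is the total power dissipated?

Nodal analysis, taking node 1 as the 0 V reference.
Source V1 fixes V_0 = 9 V.
KCL at each unknown node (sum of currents leaving = 0; resistances in Ω):
  Node 2: (V_2 - 0)/150 + (V_2 - 9)/43 = 0
Collecting terms: 0.02992 × V_2 = 0.2093  =>  V_2 = 6.995 V
Part 1:
  Read off the nodal solution: V_2 = 6.995 V
Part 2:
  I_R2 = (V_1 - V_2)/R2 = (0 - 6.995)/150 = -0.04663 A
  Magnitude: I_R2 = 0.04663 A
Part 3:
  I_R1 = (V_0 - V_1)/R1 = (9 - 0)/6.2 = 1.452 A
  P_R1 = I_R1² × R1 = (1.452)² × 6.2 = 13.06 W
Part 4:
  Power in each resistor, P = (ΔV)²/R:
    P_R1 = (9 - 0)²/6.2 = 13.06 W
    P_R2 = (0 - 6.995)²/150 = 0.3262 W
    P_R3 = (9 - 6.995)²/43 = 0.09351 W
  P_total = P_R1 + P_R2 + P_R3 = 13.48 W

Final answers:
1. V_2 = 6.995 V
2. I_R2 = 0.04663 A
3. P_R1 = 13.06 W
4. P_total = 13.48 W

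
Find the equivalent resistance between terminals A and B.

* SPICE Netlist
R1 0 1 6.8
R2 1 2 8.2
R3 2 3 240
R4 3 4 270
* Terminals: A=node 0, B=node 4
Reduce the network between node 0 (A) and node 4 (B) by series/parallel combination:
  Rs1 = R1 + R2 (series, joined only at node 1) = 6.8 + 8.2 = 15 Ω
  Rs2 = R3 + Rs1 (series, joined only at node 2) = 240 + 15 = 255 Ω
  Rs3 = R4 + Rs2 (series, joined only at node 3) = 270 + 255 = 525 Ω
R_eq = 525 Ω

Final answer: 525 Ω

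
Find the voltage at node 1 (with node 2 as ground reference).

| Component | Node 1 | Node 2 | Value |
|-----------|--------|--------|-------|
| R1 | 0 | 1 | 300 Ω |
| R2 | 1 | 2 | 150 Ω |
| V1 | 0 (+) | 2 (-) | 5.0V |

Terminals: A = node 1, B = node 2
Nodal analysis, taking node 2 as the 0 V reference.
Source V1 fixes V_0 = 5 V.
KCL at each unknown node (sum of currents leaving = 0; resistances in Ω):
  Node 1: (V_1 - 5)/300 + (V_1 - 0)/150 = 0
Collecting terms: 0.01 × V_1 = 0.01667  =>  V_1 = 1.667 V
The requested potential is V_1 = 1.667 V.

Final answer: V_1 = 1.667 V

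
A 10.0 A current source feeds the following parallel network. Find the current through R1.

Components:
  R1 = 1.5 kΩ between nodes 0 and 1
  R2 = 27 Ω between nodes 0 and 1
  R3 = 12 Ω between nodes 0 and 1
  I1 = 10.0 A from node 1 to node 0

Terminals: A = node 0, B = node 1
All resistors sit directly between nodes 0 and 1, so they are in parallel and share one voltage V; the full source current 10 A splits among them.
1/R_par = 1/1500 + 1/27 + 1/12 = 0.121 S  =>  R_par = 8.262 Ω
V = I × R_par = 10 × 8.262 = 82.62 V
I_R1 = V/R1 = 82.62/1500 = 0.05508 A

Final answer: 0.05508 A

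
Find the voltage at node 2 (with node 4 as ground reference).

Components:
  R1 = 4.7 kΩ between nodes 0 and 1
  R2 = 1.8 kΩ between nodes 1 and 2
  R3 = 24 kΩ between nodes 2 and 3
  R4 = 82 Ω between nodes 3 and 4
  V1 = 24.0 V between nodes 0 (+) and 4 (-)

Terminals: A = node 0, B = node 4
Nodal analysis, taking node 4 as the 0 V reference.
Source V1 fixes V_0 = 24 V.
KCL at each unknown node (sum of currents leaving = 0; resistances in Ω):
  Node 1: (V_1 - 24)/4700 + (V_1 - V_2)/1800 = 0
  Node 2: (V_2 - V_1)/1800 + (V_2 - V_3)/24000 = 0
  Node 3: (V_3 - V_2)/24000 + (V_3 - 0)/82 = 0
Collecting terms (coefficients in siemens):
  0.0007683·V_1 - 0.0005556·V_2 = 0.005106
  0.0005972·V_2 - 0.0005556·V_1 - 0.00004167·V_3 = 0
  0.01224·V_3 - 0.00004167·V_2 = 0
Solving these 3 simultaneous equations (Gaussian elimination) gives:
  V_1 = 20.31 V, V_2 = 18.9 V, V_3 = 0.06435 V
The requested potential is V_2 = 18.9 V.

Final answer: V_2 = 18.9 V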